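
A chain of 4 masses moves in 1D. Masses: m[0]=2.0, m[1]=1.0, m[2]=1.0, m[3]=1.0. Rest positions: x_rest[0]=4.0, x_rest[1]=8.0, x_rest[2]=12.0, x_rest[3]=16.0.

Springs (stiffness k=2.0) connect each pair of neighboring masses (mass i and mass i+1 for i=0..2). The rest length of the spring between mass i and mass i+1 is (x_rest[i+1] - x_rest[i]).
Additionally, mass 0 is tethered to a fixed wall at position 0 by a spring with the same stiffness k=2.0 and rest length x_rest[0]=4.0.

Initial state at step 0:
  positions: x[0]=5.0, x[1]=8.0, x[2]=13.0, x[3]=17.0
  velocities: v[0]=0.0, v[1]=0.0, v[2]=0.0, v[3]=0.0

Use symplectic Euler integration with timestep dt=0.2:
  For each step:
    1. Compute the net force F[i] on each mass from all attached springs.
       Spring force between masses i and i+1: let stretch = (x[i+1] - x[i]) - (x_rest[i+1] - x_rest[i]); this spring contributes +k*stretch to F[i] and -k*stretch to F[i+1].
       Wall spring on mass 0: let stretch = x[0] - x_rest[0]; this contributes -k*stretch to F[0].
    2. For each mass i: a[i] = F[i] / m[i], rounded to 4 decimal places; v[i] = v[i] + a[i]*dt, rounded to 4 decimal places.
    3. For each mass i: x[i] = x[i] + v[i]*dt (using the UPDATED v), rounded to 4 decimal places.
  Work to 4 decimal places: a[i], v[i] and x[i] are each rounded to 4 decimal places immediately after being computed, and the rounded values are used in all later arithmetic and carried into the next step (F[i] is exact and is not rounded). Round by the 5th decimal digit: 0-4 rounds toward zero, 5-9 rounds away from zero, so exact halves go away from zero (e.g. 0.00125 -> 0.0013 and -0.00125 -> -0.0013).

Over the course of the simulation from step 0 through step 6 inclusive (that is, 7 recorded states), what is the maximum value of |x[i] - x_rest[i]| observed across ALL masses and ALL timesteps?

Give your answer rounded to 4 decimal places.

Answer: 1.3492

Derivation:
Step 0: x=[5.0000 8.0000 13.0000 17.0000] v=[0.0000 0.0000 0.0000 0.0000]
Step 1: x=[4.9200 8.1600 12.9200 17.0000] v=[-0.4000 0.8000 -0.4000 0.0000]
Step 2: x=[4.7728 8.4416 12.7856 16.9936] v=[-0.7360 1.4080 -0.6720 -0.0320]
Step 3: x=[4.5814 8.7772 12.6403 16.9706] v=[-0.9568 1.6781 -0.7264 -0.1152]
Step 4: x=[4.3746 9.0862 12.5324 16.9211] v=[-1.0339 1.5450 -0.5395 -0.2473]
Step 5: x=[4.1813 9.2940 12.4999 16.8405] v=[-0.9665 1.0388 -0.1625 -0.4028]
Step 6: x=[4.0253 9.3492 12.5582 16.7327] v=[-0.7802 0.2761 0.2914 -0.5390]
Max displacement = 1.3492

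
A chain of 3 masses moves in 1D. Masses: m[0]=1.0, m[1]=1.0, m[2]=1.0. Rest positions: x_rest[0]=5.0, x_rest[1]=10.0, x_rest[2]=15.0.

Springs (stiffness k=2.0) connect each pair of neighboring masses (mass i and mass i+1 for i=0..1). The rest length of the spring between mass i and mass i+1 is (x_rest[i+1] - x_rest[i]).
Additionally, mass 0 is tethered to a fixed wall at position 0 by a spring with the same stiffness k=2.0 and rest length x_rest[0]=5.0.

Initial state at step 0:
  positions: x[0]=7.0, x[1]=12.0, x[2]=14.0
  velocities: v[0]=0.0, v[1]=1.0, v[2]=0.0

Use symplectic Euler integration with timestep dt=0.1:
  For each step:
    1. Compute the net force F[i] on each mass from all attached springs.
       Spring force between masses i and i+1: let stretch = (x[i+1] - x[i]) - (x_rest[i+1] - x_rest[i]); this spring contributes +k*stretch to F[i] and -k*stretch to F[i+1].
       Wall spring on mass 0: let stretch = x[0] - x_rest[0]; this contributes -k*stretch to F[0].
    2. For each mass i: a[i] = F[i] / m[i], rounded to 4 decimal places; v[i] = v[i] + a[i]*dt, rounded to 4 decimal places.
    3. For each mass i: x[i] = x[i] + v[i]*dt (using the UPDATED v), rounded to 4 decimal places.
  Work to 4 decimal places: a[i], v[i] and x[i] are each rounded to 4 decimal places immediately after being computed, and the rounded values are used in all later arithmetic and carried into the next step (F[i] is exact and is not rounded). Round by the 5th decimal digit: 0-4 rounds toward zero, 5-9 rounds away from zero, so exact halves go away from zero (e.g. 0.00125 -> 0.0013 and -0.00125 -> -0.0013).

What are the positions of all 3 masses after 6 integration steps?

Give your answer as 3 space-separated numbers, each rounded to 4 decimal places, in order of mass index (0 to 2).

Answer: 6.2527 11.3966 15.1640

Derivation:
Step 0: x=[7.0000 12.0000 14.0000] v=[0.0000 1.0000 0.0000]
Step 1: x=[6.9600 12.0400 14.0600] v=[-0.4000 0.4000 0.6000]
Step 2: x=[6.8824 12.0188 14.1796] v=[-0.7760 -0.2120 1.1960]
Step 3: x=[6.7699 11.9381 14.3560] v=[-1.1252 -0.8071 1.7638]
Step 4: x=[6.6254 11.8024 14.5840] v=[-1.4455 -1.3572 2.2802]
Step 5: x=[6.4519 11.6188 14.8564] v=[-1.7352 -1.8363 2.7239]
Step 6: x=[6.2527 11.3966 15.1640] v=[-1.9922 -2.2222 3.0764]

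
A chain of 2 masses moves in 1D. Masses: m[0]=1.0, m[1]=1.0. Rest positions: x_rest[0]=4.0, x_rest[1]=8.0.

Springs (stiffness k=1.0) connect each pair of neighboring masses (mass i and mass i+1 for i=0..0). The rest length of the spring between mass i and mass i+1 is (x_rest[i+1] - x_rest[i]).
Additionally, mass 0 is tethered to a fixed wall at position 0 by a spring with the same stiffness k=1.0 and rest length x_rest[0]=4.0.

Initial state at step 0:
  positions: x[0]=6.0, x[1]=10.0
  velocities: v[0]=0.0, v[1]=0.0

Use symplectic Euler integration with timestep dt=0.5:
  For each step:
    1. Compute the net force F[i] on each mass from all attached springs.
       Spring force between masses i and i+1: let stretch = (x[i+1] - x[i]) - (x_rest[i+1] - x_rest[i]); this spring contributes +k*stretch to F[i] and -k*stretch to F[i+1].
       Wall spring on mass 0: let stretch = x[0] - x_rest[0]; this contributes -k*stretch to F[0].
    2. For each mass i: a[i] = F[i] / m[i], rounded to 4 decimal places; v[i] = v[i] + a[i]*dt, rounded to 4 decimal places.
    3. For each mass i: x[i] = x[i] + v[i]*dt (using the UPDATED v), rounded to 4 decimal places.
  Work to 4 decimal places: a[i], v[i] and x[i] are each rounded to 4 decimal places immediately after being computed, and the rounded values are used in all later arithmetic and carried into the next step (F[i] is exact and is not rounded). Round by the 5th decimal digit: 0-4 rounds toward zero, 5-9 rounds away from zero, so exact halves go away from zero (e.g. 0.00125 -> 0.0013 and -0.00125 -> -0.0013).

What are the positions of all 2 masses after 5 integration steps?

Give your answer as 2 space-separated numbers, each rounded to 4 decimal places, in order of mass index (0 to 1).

Step 0: x=[6.0000 10.0000] v=[0.0000 0.0000]
Step 1: x=[5.5000 10.0000] v=[-1.0000 0.0000]
Step 2: x=[4.7500 9.8750] v=[-1.5000 -0.2500]
Step 3: x=[4.0938 9.4688] v=[-1.3125 -0.8125]
Step 4: x=[3.7579 8.7188] v=[-0.6719 -1.5000]
Step 5: x=[3.7227 7.7286] v=[-0.0704 -1.9805]

Answer: 3.7227 7.7286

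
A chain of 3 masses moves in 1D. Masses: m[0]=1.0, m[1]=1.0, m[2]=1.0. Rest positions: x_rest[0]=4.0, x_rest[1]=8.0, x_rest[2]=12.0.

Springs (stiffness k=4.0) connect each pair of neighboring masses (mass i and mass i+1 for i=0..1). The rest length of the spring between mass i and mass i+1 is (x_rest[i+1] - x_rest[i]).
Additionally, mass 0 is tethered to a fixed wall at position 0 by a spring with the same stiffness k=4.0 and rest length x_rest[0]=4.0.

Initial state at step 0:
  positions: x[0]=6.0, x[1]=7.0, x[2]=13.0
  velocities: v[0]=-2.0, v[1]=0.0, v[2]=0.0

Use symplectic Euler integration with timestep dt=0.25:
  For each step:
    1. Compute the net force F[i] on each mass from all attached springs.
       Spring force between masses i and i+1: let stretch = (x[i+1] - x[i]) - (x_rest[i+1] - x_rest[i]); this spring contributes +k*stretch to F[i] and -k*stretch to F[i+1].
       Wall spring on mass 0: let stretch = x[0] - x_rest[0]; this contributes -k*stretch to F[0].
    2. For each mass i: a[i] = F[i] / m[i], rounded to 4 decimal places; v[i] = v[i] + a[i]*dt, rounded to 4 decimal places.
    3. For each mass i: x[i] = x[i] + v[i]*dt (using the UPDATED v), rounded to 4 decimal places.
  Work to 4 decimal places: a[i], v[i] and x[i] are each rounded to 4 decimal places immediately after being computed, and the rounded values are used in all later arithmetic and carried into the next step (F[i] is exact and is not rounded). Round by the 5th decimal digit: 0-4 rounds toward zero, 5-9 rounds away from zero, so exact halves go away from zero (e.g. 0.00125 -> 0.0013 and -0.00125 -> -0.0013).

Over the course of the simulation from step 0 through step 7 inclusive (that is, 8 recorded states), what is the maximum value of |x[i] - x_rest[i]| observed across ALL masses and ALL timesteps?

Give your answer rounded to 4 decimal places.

Answer: 2.3339

Derivation:
Step 0: x=[6.0000 7.0000 13.0000] v=[-2.0000 0.0000 0.0000]
Step 1: x=[4.2500 8.2500 12.5000] v=[-7.0000 5.0000 -2.0000]
Step 2: x=[2.4375 9.5625 11.9375] v=[-7.2500 5.2500 -2.2500]
Step 3: x=[1.7969 9.6875 11.7813] v=[-2.5625 0.5000 -0.6250]
Step 4: x=[2.6797 8.3633 12.1016] v=[3.5312 -5.2968 1.2812]
Step 5: x=[4.3135 6.5528 12.4873] v=[6.5351 -7.2421 1.5429]
Step 6: x=[5.4287 5.6661 12.3894] v=[4.4609 -3.5469 -0.3916]
Step 7: x=[5.2461 6.4009 11.6107] v=[-0.7304 2.9390 -3.1149]
Max displacement = 2.3339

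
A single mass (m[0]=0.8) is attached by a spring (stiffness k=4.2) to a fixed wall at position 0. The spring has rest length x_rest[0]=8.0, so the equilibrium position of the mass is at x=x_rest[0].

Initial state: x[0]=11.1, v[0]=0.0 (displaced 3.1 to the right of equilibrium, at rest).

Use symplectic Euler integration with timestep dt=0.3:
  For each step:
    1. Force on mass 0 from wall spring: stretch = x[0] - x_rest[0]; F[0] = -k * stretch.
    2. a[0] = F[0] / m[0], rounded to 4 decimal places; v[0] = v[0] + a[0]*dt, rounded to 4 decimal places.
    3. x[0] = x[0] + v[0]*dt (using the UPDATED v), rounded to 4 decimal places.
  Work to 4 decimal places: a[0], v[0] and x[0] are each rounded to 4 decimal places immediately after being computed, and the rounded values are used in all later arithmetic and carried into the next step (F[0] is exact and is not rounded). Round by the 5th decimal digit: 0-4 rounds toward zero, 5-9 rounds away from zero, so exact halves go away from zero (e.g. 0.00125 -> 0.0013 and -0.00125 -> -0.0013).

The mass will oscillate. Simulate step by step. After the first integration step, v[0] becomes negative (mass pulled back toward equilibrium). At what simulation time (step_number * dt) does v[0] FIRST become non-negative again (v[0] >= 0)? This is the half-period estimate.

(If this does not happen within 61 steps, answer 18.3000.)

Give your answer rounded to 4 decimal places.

Step 0: x=[11.1000] v=[0.0000]
Step 1: x=[9.6353] v=[-4.8825]
Step 2: x=[7.3979] v=[-7.4581]
Step 3: x=[5.4450] v=[-6.5098]
Step 4: x=[4.6993] v=[-2.4857]
Step 5: x=[5.5132] v=[2.7129]
First v>=0 after going negative at step 5, time=1.5000

Answer: 1.5000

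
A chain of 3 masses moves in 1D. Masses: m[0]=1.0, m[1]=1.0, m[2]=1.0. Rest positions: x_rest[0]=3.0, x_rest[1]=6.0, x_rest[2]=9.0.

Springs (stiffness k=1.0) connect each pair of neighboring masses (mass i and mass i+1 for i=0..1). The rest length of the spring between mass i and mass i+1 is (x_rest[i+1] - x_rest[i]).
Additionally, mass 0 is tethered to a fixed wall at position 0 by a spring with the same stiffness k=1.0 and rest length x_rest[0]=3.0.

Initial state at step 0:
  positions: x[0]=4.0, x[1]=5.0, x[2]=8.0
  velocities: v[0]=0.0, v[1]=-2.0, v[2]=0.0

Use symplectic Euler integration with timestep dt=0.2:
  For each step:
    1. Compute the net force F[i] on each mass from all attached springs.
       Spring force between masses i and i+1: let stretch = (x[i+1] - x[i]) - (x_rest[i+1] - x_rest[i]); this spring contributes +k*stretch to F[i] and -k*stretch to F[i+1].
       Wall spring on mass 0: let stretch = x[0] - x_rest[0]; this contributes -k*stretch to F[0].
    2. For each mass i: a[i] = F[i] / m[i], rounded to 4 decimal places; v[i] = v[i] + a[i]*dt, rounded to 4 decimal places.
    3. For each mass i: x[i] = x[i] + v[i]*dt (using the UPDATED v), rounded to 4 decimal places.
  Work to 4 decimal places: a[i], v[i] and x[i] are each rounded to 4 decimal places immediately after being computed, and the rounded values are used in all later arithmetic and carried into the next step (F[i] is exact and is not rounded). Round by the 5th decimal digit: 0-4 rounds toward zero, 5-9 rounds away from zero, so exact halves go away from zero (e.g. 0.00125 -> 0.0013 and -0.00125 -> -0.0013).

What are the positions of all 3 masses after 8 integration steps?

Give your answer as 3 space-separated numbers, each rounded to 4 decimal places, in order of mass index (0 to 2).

Step 0: x=[4.0000 5.0000 8.0000] v=[0.0000 -2.0000 0.0000]
Step 1: x=[3.8800 4.6800 8.0000] v=[-0.6000 -1.6000 0.0000]
Step 2: x=[3.6368 4.4608 7.9872] v=[-1.2160 -1.0960 -0.0640]
Step 3: x=[3.2811 4.3497 7.9533] v=[-1.7786 -0.5555 -0.1693]
Step 4: x=[2.8369 4.3400 7.8953] v=[-2.2211 -0.0485 -0.2900]
Step 5: x=[2.3393 4.4124 7.8151] v=[-2.4879 0.3619 -0.4011]
Step 6: x=[1.8311 4.5380 7.7188] v=[-2.5411 0.6278 -0.4816]
Step 7: x=[1.3579 4.6825 7.6152] v=[-2.3659 0.7226 -0.5178]
Step 8: x=[0.9634 4.8113 7.5143] v=[-1.9726 0.6442 -0.5043]

Answer: 0.9634 4.8113 7.5143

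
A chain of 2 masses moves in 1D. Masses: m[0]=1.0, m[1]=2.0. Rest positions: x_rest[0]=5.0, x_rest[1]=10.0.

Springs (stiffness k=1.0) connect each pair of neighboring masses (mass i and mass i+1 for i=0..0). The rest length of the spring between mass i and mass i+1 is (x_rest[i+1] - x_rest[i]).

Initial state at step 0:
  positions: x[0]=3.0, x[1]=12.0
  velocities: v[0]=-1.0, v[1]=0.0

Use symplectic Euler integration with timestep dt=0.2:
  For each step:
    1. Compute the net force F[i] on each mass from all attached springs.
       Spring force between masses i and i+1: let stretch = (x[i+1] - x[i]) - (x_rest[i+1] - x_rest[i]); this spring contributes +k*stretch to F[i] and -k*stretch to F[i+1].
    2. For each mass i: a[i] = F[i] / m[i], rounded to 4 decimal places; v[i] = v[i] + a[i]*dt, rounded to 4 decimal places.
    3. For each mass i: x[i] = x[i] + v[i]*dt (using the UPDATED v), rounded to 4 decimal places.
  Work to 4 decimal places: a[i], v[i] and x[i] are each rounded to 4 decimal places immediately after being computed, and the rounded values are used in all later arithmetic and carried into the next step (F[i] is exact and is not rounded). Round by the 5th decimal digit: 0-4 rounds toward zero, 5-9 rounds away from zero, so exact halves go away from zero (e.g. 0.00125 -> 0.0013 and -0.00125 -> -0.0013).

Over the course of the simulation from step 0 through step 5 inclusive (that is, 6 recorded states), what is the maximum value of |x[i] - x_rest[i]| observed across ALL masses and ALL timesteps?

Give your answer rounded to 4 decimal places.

Answer: 2.0400

Derivation:
Step 0: x=[3.0000 12.0000] v=[-1.0000 0.0000]
Step 1: x=[2.9600 11.9200] v=[-0.2000 -0.4000]
Step 2: x=[3.0784 11.7608] v=[0.5920 -0.7960]
Step 3: x=[3.3441 11.5280] v=[1.3285 -1.1642]
Step 4: x=[3.7372 11.2315] v=[1.9653 -1.4826]
Step 5: x=[4.2300 10.8851] v=[2.4642 -1.7320]
Max displacement = 2.0400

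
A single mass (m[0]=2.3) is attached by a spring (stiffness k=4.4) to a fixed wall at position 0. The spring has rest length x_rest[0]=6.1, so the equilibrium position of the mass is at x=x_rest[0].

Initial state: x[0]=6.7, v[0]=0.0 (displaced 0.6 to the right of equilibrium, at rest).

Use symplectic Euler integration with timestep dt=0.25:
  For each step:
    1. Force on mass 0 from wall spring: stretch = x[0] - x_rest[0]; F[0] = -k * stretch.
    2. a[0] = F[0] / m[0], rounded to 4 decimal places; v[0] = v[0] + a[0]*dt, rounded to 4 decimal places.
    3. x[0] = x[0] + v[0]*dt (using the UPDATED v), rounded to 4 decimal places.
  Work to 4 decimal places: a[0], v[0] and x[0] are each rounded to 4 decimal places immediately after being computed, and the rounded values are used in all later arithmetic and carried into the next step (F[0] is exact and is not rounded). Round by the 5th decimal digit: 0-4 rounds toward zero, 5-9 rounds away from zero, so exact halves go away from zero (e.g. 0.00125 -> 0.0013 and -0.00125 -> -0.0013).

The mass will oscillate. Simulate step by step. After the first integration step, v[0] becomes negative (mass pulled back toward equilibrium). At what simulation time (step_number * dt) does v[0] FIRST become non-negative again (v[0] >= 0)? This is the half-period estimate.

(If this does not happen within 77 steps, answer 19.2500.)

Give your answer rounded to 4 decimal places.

Answer: 2.5000

Derivation:
Step 0: x=[6.7000] v=[0.0000]
Step 1: x=[6.6283] v=[-0.2870]
Step 2: x=[6.4934] v=[-0.5397]
Step 3: x=[6.3114] v=[-0.7279]
Step 4: x=[6.1042] v=[-0.8290]
Step 5: x=[5.8965] v=[-0.8310]
Step 6: x=[5.7131] v=[-0.7337]
Step 7: x=[5.5759] v=[-0.5487]
Step 8: x=[5.5014] v=[-0.2981]
Step 9: x=[5.4985] v=[-0.0118]
Step 10: x=[5.5675] v=[0.2759]
First v>=0 after going negative at step 10, time=2.5000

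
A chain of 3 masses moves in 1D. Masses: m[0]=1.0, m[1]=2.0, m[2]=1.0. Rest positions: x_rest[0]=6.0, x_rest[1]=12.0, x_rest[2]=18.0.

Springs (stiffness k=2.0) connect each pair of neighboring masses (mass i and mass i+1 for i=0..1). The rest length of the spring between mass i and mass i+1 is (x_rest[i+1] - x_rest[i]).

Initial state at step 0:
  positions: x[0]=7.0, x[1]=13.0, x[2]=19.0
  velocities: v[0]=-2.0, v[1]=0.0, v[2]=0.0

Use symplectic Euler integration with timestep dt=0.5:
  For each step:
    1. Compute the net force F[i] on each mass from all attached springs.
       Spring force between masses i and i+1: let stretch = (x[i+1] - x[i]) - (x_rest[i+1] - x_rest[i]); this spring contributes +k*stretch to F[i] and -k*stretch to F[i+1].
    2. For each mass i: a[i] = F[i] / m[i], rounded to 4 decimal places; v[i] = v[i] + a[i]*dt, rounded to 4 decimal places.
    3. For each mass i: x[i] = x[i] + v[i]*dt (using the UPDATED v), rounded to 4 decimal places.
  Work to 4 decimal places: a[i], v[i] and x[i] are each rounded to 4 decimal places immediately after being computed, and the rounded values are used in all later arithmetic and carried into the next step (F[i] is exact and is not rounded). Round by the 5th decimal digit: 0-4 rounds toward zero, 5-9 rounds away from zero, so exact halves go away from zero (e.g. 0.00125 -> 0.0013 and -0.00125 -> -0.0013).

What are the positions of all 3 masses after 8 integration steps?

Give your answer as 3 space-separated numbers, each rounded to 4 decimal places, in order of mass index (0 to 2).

Step 0: x=[7.0000 13.0000 19.0000] v=[-2.0000 0.0000 0.0000]
Step 1: x=[6.0000 13.0000 19.0000] v=[-2.0000 0.0000 0.0000]
Step 2: x=[5.5000 12.7500 19.0000] v=[-1.0000 -0.5000 0.0000]
Step 3: x=[5.6250 12.2500 18.8750] v=[0.2500 -1.0000 -0.2500]
Step 4: x=[6.0625 11.7500 18.4375] v=[0.8750 -1.0000 -0.8750]
Step 5: x=[6.3438 11.5000 17.6563] v=[0.5625 -0.5000 -1.5625]
Step 6: x=[6.2032 11.5001 16.7969] v=[-0.2813 0.0001 -1.7188]
Step 7: x=[5.7110 11.5002 16.2891] v=[-0.9844 0.0001 -1.0156]
Step 8: x=[5.1134 11.2502 16.3869] v=[-1.1952 -0.5001 0.1955]

Answer: 5.1134 11.2502 16.3869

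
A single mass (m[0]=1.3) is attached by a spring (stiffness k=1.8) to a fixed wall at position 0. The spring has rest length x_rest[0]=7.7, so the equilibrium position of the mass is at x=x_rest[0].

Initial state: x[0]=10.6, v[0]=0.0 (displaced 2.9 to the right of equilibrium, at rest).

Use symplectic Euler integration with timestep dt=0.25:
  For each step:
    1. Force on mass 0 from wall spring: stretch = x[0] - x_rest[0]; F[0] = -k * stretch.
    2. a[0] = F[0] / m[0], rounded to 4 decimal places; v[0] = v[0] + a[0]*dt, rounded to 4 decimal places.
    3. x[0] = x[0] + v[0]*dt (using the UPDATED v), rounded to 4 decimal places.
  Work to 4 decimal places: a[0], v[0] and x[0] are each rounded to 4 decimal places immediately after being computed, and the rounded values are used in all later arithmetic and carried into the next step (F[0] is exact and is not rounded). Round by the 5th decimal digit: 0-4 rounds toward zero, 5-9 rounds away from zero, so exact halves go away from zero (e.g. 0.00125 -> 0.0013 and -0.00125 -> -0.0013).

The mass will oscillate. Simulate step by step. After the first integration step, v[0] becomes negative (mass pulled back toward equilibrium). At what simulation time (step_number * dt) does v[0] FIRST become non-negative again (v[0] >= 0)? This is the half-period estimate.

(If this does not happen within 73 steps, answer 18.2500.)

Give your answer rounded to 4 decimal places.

Step 0: x=[10.6000] v=[0.0000]
Step 1: x=[10.3490] v=[-1.0039]
Step 2: x=[9.8688] v=[-1.9209]
Step 3: x=[9.2009] v=[-2.6717]
Step 4: x=[8.4031] v=[-3.1913]
Step 5: x=[7.5444] v=[-3.4347]
Step 6: x=[6.6992] v=[-3.3809]
Step 7: x=[5.9406] v=[-3.0345]
Step 8: x=[5.3342] v=[-2.4255]
Step 9: x=[4.9326] v=[-1.6066]
Step 10: x=[4.7704] v=[-0.6487]
Step 11: x=[4.8618] v=[0.3654]
First v>=0 after going negative at step 11, time=2.7500

Answer: 2.7500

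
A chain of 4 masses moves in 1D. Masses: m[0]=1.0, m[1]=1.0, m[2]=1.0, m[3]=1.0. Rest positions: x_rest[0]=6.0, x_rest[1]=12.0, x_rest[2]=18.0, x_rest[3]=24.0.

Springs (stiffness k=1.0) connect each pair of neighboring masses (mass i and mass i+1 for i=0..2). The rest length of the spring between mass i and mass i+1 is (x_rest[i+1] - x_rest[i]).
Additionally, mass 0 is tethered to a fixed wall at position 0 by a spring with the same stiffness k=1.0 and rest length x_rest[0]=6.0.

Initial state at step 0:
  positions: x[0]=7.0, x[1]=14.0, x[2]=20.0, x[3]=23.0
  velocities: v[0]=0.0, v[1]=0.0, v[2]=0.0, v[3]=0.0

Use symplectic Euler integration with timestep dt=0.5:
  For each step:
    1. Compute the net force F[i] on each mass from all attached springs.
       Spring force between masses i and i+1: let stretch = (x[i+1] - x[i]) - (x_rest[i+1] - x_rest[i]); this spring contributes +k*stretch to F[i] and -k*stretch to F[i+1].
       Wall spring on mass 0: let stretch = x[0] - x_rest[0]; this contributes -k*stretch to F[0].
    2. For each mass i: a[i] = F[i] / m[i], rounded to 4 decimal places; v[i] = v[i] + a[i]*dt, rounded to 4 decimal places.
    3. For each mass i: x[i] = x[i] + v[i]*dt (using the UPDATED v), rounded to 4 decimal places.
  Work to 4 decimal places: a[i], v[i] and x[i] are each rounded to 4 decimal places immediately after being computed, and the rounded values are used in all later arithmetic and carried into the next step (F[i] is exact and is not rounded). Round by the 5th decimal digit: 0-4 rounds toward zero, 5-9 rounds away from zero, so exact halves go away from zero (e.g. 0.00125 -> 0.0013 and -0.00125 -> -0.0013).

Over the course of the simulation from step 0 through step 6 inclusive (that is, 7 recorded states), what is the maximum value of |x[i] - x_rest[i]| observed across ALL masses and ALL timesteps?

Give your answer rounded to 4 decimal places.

Step 0: x=[7.0000 14.0000 20.0000 23.0000] v=[0.0000 0.0000 0.0000 0.0000]
Step 1: x=[7.0000 13.7500 19.2500 23.7500] v=[0.0000 -0.5000 -1.5000 1.5000]
Step 2: x=[6.9375 13.1875 18.2500 24.8750] v=[-0.1250 -1.1250 -2.0000 2.2500]
Step 3: x=[6.7031 12.3281 17.6406 25.8438] v=[-0.4688 -1.7188 -1.2188 1.9375]
Step 4: x=[6.1992 11.3906 17.7539 26.2618] v=[-1.0079 -1.8751 0.2266 0.8359]
Step 5: x=[5.4433 10.7460 18.4034 26.0528] v=[-1.5118 -1.2892 1.2989 -0.4181]
Step 6: x=[4.6523 10.6901 19.0509 25.4314] v=[-1.5821 -0.1119 1.2949 -1.2428]
Max displacement = 2.2618

Answer: 2.2618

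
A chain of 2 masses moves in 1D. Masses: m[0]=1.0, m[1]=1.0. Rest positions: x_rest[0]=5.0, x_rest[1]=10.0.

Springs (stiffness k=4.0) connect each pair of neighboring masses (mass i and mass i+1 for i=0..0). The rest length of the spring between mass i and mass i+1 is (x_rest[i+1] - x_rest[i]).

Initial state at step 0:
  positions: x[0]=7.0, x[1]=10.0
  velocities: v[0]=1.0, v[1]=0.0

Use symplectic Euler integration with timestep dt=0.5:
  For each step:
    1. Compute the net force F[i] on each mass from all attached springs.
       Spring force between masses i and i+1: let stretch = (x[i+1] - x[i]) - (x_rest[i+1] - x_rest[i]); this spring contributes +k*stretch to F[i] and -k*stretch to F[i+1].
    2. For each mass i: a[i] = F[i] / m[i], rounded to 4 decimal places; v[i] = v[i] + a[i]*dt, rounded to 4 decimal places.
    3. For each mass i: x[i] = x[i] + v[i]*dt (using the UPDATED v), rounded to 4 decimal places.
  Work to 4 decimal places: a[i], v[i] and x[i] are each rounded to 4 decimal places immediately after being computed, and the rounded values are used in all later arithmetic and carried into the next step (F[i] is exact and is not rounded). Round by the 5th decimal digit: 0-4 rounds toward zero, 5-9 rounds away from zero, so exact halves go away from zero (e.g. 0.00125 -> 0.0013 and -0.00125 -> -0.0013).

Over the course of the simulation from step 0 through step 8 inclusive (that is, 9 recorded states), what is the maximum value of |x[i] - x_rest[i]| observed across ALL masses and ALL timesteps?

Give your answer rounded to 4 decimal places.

Step 0: x=[7.0000 10.0000] v=[1.0000 0.0000]
Step 1: x=[5.5000 12.0000] v=[-3.0000 4.0000]
Step 2: x=[5.5000 12.5000] v=[0.0000 1.0000]
Step 3: x=[7.5000 11.0000] v=[4.0000 -3.0000]
Step 4: x=[8.0000 11.0000] v=[1.0000 0.0000]
Step 5: x=[6.5000 13.0000] v=[-3.0000 4.0000]
Step 6: x=[6.5000 13.5000] v=[0.0000 1.0000]
Step 7: x=[8.5000 12.0000] v=[4.0000 -3.0000]
Step 8: x=[9.0000 12.0000] v=[1.0000 0.0000]
Max displacement = 4.0000

Answer: 4.0000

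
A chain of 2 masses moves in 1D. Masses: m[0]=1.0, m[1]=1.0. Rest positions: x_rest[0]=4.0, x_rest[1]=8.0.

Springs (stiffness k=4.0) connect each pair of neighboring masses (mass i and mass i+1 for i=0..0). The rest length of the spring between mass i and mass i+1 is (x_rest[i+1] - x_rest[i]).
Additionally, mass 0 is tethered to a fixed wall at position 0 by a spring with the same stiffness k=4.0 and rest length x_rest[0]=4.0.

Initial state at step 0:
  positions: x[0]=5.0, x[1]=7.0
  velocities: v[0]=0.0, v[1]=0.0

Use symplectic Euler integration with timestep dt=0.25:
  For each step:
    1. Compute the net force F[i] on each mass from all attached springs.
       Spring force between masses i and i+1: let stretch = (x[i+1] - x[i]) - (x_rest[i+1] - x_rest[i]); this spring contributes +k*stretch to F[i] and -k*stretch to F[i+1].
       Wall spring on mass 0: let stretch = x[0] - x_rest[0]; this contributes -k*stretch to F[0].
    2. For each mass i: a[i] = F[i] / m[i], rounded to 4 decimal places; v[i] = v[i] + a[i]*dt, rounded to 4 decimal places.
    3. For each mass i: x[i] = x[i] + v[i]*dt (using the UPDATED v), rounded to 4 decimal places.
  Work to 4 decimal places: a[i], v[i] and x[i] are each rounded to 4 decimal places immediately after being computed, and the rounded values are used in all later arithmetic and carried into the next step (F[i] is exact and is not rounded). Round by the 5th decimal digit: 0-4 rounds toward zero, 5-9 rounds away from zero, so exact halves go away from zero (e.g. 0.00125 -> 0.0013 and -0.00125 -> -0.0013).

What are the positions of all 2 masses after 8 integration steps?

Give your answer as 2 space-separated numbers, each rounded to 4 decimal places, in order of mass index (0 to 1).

Answer: 5.0467 7.6916

Derivation:
Step 0: x=[5.0000 7.0000] v=[0.0000 0.0000]
Step 1: x=[4.2500 7.5000] v=[-3.0000 2.0000]
Step 2: x=[3.2500 8.1875] v=[-4.0000 2.7500]
Step 3: x=[2.6719 8.6406] v=[-2.3125 1.8125]
Step 4: x=[2.9180 8.6016] v=[0.9843 -0.1562]
Step 5: x=[3.8555 8.1417] v=[3.7499 -1.8398]
Step 6: x=[4.9007 7.6102] v=[4.1806 -2.1260]
Step 7: x=[5.3981 7.4013] v=[1.9894 -0.8355]
Step 8: x=[5.0467 7.6916] v=[-1.4055 1.1613]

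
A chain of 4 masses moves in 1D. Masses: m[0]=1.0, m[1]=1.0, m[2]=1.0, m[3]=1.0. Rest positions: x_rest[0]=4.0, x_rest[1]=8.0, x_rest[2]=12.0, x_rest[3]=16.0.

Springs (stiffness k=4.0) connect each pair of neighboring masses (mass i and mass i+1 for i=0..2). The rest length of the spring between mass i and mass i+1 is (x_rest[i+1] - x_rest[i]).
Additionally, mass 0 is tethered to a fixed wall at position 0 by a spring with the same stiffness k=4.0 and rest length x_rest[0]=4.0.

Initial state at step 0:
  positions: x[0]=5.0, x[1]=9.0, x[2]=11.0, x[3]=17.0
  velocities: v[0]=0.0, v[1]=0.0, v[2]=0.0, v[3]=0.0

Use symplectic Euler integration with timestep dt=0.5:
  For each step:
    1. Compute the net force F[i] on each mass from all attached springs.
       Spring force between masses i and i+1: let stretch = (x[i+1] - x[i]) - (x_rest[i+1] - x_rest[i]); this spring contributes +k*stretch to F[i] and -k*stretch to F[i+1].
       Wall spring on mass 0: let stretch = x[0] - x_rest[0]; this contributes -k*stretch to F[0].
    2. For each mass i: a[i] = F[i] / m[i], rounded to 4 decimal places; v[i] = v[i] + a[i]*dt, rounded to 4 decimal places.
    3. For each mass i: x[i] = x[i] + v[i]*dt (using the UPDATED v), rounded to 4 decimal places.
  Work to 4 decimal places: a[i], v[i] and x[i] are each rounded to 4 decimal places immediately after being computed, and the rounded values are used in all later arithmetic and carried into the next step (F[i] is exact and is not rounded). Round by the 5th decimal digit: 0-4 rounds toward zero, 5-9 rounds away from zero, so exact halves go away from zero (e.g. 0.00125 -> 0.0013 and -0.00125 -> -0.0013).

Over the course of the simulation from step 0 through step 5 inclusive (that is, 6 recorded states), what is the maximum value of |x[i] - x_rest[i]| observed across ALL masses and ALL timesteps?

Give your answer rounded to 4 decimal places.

Answer: 3.0000

Derivation:
Step 0: x=[5.0000 9.0000 11.0000 17.0000] v=[0.0000 0.0000 0.0000 0.0000]
Step 1: x=[4.0000 7.0000 15.0000 15.0000] v=[-2.0000 -4.0000 8.0000 -4.0000]
Step 2: x=[2.0000 10.0000 11.0000 17.0000] v=[-4.0000 6.0000 -8.0000 4.0000]
Step 3: x=[6.0000 6.0000 12.0000 17.0000] v=[8.0000 -8.0000 2.0000 0.0000]
Step 4: x=[4.0000 8.0000 12.0000 16.0000] v=[-4.0000 4.0000 0.0000 -2.0000]
Step 5: x=[2.0000 10.0000 12.0000 15.0000] v=[-4.0000 4.0000 0.0000 -2.0000]
Max displacement = 3.0000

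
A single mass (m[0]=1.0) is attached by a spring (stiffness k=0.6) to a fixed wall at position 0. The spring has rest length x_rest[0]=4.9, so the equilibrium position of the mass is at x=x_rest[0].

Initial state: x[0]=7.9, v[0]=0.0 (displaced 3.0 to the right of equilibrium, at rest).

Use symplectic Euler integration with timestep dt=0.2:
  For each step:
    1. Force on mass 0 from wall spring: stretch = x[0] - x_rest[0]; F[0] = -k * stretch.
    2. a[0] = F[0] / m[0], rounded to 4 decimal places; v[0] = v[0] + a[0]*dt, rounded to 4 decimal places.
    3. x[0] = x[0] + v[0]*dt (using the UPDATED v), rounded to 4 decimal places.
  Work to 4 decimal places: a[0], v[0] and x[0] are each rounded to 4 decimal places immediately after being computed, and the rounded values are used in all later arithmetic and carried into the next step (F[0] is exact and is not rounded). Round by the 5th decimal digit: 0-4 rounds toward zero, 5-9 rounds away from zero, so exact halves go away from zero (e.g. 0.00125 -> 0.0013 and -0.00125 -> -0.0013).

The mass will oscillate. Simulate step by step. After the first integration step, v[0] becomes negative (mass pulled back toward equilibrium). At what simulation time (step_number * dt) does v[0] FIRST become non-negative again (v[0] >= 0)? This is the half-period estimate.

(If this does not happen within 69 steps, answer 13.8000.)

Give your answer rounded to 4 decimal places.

Step 0: x=[7.9000] v=[0.0000]
Step 1: x=[7.8280] v=[-0.3600]
Step 2: x=[7.6857] v=[-0.7114]
Step 3: x=[7.4766] v=[-1.0457]
Step 4: x=[7.2056] v=[-1.3549]
Step 5: x=[6.8793] v=[-1.6316]
Step 6: x=[6.5055] v=[-1.8691]
Step 7: x=[6.0931] v=[-2.0618]
Step 8: x=[5.6521] v=[-2.2050]
Step 9: x=[5.1930] v=[-2.2953]
Step 10: x=[4.7269] v=[-2.3305]
Step 11: x=[4.2650] v=[-2.3097]
Step 12: x=[3.8183] v=[-2.2335]
Step 13: x=[3.3976] v=[-2.1037]
Step 14: x=[3.0129] v=[-1.9234]
Step 15: x=[2.6735] v=[-1.6969]
Step 16: x=[2.3876] v=[-1.4297]
Step 17: x=[2.1620] v=[-1.1282]
Step 18: x=[2.0021] v=[-0.7996]
Step 19: x=[1.9117] v=[-0.4519]
Step 20: x=[1.8930] v=[-0.0933]
Step 21: x=[1.9465] v=[0.2675]
First v>=0 after going negative at step 21, time=4.2000

Answer: 4.2000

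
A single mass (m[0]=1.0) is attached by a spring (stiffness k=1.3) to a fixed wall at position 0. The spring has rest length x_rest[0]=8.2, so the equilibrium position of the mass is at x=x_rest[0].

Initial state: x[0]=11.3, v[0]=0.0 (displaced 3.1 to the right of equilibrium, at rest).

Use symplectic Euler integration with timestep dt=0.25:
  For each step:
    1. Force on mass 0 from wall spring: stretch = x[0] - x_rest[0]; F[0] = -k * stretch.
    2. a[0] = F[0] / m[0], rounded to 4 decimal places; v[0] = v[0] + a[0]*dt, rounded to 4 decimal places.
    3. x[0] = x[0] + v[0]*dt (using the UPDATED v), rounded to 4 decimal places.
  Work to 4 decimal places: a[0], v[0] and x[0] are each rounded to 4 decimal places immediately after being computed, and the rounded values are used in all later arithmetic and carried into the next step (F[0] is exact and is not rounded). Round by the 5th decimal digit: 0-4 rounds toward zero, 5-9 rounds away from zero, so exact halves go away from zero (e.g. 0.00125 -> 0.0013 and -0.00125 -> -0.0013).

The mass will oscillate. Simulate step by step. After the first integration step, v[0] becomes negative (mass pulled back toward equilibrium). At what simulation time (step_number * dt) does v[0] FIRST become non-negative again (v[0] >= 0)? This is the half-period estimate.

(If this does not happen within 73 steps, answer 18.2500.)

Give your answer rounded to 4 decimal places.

Step 0: x=[11.3000] v=[0.0000]
Step 1: x=[11.0481] v=[-1.0075]
Step 2: x=[10.5648] v=[-1.9331]
Step 3: x=[9.8894] v=[-2.7017]
Step 4: x=[9.0767] v=[-3.2508]
Step 5: x=[8.1928] v=[-3.5357]
Step 6: x=[7.3095] v=[-3.5334]
Step 7: x=[6.4985] v=[-3.2440]
Step 8: x=[5.8258] v=[-2.6910]
Step 9: x=[5.3460] v=[-1.9194]
Step 10: x=[5.0980] v=[-0.9919]
Step 11: x=[5.1021] v=[0.0163]
First v>=0 after going negative at step 11, time=2.7500

Answer: 2.7500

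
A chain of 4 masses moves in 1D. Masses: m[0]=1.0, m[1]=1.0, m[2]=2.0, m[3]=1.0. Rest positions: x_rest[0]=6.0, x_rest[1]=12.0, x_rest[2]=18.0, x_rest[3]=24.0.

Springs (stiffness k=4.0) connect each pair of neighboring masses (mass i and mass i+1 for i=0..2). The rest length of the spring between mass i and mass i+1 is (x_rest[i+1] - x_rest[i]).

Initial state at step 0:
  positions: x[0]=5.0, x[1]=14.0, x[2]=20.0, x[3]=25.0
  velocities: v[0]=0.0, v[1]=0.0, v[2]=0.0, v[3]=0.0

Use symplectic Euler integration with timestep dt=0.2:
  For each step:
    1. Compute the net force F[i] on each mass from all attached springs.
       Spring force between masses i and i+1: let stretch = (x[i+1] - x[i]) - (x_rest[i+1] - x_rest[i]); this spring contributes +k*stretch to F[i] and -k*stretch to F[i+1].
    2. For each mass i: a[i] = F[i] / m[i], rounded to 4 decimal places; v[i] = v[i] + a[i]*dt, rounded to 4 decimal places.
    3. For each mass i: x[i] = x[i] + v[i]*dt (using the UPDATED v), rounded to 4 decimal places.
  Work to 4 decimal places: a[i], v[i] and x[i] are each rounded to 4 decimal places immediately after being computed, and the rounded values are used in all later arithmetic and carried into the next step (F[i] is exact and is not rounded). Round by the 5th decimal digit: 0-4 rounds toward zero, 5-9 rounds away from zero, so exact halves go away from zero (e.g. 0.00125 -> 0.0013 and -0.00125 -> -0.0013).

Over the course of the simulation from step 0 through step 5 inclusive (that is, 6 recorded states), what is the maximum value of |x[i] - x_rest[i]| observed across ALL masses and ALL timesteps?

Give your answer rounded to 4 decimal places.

Answer: 2.2736

Derivation:
Step 0: x=[5.0000 14.0000 20.0000 25.0000] v=[0.0000 0.0000 0.0000 0.0000]
Step 1: x=[5.4800 13.5200 19.9200 25.1600] v=[2.4000 -2.4000 -0.4000 0.8000]
Step 2: x=[6.2864 12.7776 19.7472 25.4416] v=[4.0320 -3.7120 -0.8640 1.4080]
Step 3: x=[7.1714 12.1117 19.4724 25.7721] v=[4.4250 -3.3293 -1.3741 1.6525]
Step 4: x=[7.8868 11.8331 19.1127 26.0546] v=[3.5772 -1.3930 -1.7985 1.4127]
Step 5: x=[8.2736 12.0878 18.7260 26.1864] v=[1.9342 1.2736 -1.9336 0.6592]
Max displacement = 2.2736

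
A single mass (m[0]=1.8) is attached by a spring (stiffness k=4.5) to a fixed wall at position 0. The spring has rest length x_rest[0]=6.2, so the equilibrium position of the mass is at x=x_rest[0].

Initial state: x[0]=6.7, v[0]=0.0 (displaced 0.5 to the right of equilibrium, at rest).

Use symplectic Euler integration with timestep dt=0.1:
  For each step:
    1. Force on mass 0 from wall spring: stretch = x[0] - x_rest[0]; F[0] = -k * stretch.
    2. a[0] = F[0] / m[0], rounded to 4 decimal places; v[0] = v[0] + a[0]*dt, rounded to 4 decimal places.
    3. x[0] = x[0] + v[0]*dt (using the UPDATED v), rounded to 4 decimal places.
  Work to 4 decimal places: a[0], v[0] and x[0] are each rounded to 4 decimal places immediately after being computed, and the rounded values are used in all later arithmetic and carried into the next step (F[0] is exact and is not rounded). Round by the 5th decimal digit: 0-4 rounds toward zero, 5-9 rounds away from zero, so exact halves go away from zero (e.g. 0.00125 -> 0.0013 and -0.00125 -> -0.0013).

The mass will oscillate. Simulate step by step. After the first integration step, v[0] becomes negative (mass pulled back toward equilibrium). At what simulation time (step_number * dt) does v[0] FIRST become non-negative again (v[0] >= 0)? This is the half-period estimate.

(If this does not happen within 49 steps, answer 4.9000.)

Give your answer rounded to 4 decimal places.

Step 0: x=[6.7000] v=[0.0000]
Step 1: x=[6.6875] v=[-0.1250]
Step 2: x=[6.6628] v=[-0.2469]
Step 3: x=[6.6265] v=[-0.3626]
Step 4: x=[6.5796] v=[-0.4692]
Step 5: x=[6.5232] v=[-0.5641]
Step 6: x=[6.4587] v=[-0.6449]
Step 7: x=[6.3877] v=[-0.7096]
Step 8: x=[6.3121] v=[-0.7565]
Step 9: x=[6.2337] v=[-0.7845]
Step 10: x=[6.1544] v=[-0.7929]
Step 11: x=[6.0763] v=[-0.7815]
Step 12: x=[6.0012] v=[-0.7506]
Step 13: x=[5.9311] v=[-0.7009]
Step 14: x=[5.8677] v=[-0.6337]
Step 15: x=[5.8126] v=[-0.5506]
Step 16: x=[5.7672] v=[-0.4538]
Step 17: x=[5.7326] v=[-0.3456]
Step 18: x=[5.7097] v=[-0.2288]
Step 19: x=[5.6991] v=[-0.1062]
Step 20: x=[5.7010] v=[0.0190]
First v>=0 after going negative at step 20, time=2.0000

Answer: 2.0000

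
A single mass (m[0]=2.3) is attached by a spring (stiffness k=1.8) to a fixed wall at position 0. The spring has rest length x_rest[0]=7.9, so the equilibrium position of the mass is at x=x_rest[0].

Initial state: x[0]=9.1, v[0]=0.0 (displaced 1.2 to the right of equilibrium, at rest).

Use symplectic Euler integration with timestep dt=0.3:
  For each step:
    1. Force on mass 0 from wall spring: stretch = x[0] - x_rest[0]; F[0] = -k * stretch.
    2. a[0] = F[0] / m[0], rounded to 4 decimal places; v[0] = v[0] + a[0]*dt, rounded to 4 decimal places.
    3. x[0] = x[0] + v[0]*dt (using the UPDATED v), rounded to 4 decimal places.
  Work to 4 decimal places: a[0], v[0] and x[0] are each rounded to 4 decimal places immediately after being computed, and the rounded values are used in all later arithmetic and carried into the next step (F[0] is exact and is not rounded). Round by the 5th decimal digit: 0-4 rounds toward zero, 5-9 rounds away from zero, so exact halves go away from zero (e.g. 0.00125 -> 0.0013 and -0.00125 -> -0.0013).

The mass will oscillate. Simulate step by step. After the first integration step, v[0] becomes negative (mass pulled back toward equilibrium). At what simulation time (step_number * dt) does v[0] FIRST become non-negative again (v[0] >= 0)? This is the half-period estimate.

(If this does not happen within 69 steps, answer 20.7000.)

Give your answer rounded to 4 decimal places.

Step 0: x=[9.1000] v=[0.0000]
Step 1: x=[9.0155] v=[-0.2817]
Step 2: x=[8.8524] v=[-0.5436]
Step 3: x=[8.6222] v=[-0.7672]
Step 4: x=[8.3412] v=[-0.9368]
Step 5: x=[8.0291] v=[-1.0404]
Step 6: x=[7.7079] v=[-1.0707]
Step 7: x=[7.4002] v=[-1.0256]
Step 8: x=[7.1277] v=[-0.9083]
Step 9: x=[6.9096] v=[-0.7270]
Step 10: x=[6.7613] v=[-0.4945]
Step 11: x=[6.6932] v=[-0.2271]
Step 12: x=[6.7101] v=[0.0563]
First v>=0 after going negative at step 12, time=3.6000

Answer: 3.6000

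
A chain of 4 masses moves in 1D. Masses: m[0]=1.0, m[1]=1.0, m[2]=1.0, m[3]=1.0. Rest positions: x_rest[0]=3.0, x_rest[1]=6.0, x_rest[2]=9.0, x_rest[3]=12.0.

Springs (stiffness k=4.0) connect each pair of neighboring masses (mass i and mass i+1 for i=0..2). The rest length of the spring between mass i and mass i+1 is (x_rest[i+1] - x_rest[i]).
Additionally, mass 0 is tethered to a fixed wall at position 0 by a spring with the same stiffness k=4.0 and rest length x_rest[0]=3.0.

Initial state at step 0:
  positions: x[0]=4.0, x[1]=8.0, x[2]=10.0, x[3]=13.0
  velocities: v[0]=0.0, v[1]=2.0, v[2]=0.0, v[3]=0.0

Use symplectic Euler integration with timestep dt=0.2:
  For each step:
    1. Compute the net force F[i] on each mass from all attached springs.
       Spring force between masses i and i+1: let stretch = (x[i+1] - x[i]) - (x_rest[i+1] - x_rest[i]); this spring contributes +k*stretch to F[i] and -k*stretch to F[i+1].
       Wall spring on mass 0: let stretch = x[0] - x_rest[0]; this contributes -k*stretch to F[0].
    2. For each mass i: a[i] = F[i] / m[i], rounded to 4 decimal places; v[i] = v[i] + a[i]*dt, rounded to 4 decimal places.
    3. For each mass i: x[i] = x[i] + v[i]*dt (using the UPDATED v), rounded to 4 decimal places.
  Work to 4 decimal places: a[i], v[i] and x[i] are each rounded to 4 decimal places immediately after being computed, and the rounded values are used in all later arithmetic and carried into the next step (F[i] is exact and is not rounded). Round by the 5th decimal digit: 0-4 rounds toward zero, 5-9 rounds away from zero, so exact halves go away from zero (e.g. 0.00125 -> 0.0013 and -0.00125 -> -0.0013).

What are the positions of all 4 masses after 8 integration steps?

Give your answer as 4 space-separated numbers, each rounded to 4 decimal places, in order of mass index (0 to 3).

Answer: 2.6719 6.4677 9.7492 14.1822

Derivation:
Step 0: x=[4.0000 8.0000 10.0000 13.0000] v=[0.0000 2.0000 0.0000 0.0000]
Step 1: x=[4.0000 8.0800 10.1600 13.0000] v=[0.0000 0.4000 0.8000 0.0000]
Step 2: x=[4.0128 7.8400 10.4416 13.0256] v=[0.0640 -1.2000 1.4080 0.1280]
Step 3: x=[3.9959 7.4039 10.7204 13.1178] v=[-0.0845 -2.1805 1.3939 0.4608]
Step 4: x=[3.8849 6.9532 10.8521 13.3064] v=[-0.5548 -2.2537 0.6586 0.9429]
Step 5: x=[3.6433 6.6354 10.7527 13.5823] v=[-1.2081 -1.5892 -0.4971 1.3795]
Step 6: x=[3.2975 6.4976 10.4472 13.8855] v=[-1.7291 -0.6890 -1.5273 1.5158]
Step 7: x=[2.9361 6.4797 10.0599 14.1185] v=[-1.8070 -0.0894 -1.9363 1.1652]
Step 8: x=[2.6719 6.4677 9.7492 14.1822] v=[-1.3210 -0.0601 -1.5536 0.3183]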